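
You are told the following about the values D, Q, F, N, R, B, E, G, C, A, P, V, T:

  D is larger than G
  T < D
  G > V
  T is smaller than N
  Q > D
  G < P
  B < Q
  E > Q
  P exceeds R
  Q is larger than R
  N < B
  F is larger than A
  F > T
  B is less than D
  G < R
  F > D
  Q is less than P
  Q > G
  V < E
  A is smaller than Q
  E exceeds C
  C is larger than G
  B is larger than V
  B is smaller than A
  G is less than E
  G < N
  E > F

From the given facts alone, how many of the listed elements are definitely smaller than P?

9

The elements the relations force below P are V, G, T, N, B, R, A, D, Q — no chain reaches any other.
That is 9.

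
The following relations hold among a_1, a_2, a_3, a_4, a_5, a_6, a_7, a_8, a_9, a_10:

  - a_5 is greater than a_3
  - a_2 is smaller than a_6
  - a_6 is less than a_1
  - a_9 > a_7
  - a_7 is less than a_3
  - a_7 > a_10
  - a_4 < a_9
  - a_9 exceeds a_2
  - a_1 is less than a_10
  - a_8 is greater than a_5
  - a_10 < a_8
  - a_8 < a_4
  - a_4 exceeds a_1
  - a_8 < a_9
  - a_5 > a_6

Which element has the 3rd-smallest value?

a_1

Chaining the given pairs: a_2 < a_6 < a_1 < a_10 < a_7 < a_3 < a_5 < a_8 < a_4 < a_9.
Counting 3 from the smallest end gives a_1.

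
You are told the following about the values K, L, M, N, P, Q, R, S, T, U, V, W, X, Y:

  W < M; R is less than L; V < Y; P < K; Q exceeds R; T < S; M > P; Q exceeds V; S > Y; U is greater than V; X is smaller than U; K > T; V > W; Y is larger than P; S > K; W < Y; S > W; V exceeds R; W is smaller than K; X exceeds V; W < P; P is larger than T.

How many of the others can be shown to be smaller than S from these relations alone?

From S the given relations immediately reach W, T, Y, K.
From those, V, P — 6 in total.
From those, R — 7 in total.
No other element is forced below S by the given relations, so the count is 7.

7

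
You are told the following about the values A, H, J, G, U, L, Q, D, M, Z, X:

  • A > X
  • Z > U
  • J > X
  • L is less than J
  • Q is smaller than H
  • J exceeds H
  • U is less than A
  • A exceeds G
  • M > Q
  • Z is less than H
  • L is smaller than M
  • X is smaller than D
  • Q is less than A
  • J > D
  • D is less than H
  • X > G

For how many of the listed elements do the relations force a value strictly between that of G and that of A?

1

The relations place G below A. An element lies strictly between them when it is forced above G and also forced below A.
Above G: {X, D, H, J}. Below A: {X, U, Q}.
Intersection: {X} — 1.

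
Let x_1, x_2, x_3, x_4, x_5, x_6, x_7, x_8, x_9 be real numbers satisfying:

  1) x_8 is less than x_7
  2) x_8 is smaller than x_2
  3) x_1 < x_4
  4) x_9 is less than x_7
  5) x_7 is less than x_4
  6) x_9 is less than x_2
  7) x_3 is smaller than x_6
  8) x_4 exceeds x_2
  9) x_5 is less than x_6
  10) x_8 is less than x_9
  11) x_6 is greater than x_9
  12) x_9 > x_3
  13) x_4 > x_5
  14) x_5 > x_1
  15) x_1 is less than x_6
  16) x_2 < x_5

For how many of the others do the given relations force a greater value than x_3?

From x_3 the given relations immediately reach x_9, x_6.
From those, x_7, x_2 — 4 in total.
From those, x_5, x_4 — 6 in total.
Nothing else is reachable above x_3; 6 in all.

6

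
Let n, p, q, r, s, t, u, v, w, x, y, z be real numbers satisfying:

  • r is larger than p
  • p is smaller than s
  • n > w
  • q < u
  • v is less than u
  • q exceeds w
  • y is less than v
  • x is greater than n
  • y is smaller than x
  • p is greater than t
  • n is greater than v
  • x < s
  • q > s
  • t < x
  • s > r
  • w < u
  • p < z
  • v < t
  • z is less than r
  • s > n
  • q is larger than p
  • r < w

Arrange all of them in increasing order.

Nothing is placed below y, so it is least; from there y < v; v < t; t < p; p < z; z < r; r < w; w < n; n < x; x < s; s < q; q < u, each given directly.

y < v < t < p < z < r < w < n < x < s < q < u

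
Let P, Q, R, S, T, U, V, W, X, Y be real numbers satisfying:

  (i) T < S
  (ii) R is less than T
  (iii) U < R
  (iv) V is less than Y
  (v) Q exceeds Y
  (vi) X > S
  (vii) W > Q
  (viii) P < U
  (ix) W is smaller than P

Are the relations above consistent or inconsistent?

consistent

Every relation is compatible with V < Y < Q < W < P < U < R < T < S < X; the set is consistent.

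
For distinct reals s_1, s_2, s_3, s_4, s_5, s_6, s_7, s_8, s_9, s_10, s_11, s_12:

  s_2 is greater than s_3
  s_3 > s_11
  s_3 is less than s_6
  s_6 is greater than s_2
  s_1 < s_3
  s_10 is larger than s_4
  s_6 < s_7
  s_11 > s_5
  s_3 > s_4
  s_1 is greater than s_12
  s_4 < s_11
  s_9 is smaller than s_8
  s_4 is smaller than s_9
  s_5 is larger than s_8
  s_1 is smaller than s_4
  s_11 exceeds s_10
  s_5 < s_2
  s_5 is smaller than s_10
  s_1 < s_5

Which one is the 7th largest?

Piecing the relations together gives one ordering: s_12 < s_1 < s_4 < s_9 < s_8 < s_5 < s_10 < s_11 < s_3 < s_2 < s_6 < s_7.
Counting 7 from the largest end gives s_5.

s_5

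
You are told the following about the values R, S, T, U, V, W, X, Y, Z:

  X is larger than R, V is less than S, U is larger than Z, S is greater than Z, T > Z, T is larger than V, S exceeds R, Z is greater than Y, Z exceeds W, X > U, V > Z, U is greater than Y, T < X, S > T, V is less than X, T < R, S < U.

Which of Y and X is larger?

Following the relations from Y: Y < Z < V < T < R < S < U < X.
So Y < X; X is the larger of the two.

X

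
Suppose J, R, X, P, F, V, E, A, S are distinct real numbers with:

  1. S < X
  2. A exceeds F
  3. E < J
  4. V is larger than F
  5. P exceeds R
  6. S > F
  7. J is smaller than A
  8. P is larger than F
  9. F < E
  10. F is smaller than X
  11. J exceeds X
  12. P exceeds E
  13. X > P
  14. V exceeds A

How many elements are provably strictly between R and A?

Chaining upward from R reaches: P, X, J, V.
Chaining downward from A reaches: F, E, S, P, X, J.
Strictly between R and A are those in both lists: P, X, J — 3 elements.

3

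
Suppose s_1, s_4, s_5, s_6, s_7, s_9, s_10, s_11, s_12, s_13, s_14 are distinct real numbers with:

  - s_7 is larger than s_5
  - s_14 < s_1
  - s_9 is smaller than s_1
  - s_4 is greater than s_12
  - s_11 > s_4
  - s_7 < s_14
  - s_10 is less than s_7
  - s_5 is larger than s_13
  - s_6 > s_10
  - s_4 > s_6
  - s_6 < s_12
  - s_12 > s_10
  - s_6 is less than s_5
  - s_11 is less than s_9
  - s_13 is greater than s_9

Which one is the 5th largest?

The consecutive relations fix a unique order: s_10 < s_6 < s_12 < s_4 < s_11 < s_9 < s_13 < s_5 < s_7 < s_14 < s_1.
Counting 5 from the largest end gives s_13.

s_13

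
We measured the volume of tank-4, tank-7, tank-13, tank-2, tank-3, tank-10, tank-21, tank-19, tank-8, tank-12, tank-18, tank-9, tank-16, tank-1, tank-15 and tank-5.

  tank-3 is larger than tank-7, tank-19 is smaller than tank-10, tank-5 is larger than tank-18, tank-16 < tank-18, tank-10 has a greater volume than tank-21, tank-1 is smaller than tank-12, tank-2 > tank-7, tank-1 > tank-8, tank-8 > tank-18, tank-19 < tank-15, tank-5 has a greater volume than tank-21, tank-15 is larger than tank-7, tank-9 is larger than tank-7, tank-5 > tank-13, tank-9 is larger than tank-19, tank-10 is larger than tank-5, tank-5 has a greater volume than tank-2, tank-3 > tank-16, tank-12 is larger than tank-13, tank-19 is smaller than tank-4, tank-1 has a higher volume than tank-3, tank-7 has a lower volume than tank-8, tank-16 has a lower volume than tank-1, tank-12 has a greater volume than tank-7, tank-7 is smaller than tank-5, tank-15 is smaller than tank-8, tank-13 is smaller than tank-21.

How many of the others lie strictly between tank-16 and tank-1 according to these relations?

3

Chaining upward from tank-16 reaches: tank-18, tank-3, tank-8, tank-5, tank-12, tank-10.
Chaining downward from tank-1 reaches: tank-7, tank-19, tank-18, tank-3, tank-15, tank-8.
Strictly between tank-16 and tank-1 are those in both lists: tank-18, tank-3, tank-8 — 3 elements.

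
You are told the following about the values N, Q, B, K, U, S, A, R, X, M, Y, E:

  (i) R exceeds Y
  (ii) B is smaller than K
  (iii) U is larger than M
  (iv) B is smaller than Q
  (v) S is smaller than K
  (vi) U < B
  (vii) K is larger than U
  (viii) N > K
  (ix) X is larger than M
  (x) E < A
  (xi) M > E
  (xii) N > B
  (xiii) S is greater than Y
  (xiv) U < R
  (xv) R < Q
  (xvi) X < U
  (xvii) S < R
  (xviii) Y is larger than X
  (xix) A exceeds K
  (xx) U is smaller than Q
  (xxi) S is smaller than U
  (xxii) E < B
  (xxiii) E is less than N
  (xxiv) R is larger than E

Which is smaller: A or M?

M

M < X and X < Y give M < Y.
With Y < S: M < X < Y < S.
With S < U: M < X < Y < S < U.
With U < K: M < X < Y < S < U < K.
Then K < A extends the chain to A.
So M < A; M is the smaller of the two.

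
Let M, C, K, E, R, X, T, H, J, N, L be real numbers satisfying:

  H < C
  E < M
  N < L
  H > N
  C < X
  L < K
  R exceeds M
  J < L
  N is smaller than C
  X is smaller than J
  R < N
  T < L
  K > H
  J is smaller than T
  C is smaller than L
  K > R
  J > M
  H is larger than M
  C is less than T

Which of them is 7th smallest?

Piecing the relations together gives one ordering: E < M < R < N < H < C < X < J < T < L < K.
The 7th smallest is X.

X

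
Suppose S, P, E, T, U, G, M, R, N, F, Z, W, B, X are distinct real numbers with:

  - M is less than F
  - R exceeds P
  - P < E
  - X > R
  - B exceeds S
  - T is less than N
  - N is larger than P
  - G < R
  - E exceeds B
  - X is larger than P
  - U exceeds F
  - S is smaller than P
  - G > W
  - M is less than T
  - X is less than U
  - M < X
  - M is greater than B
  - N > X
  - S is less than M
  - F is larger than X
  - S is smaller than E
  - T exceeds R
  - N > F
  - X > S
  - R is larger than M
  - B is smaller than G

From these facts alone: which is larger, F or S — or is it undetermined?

F

S < B < M < R < X < F, by transitivity through B, M, R, X.
So F is larger.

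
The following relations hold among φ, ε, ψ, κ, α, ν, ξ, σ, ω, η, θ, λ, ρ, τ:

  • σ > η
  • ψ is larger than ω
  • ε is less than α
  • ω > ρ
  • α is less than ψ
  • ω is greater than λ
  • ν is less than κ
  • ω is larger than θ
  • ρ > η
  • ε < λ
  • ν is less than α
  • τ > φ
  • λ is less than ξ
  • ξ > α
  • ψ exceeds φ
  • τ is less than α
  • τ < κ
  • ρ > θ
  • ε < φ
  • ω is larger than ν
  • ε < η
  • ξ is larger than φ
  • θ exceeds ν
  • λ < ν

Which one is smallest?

Chaining upward from ε: directly above it, φ, η, λ, α; then τ, ν, ρ, ξ, ω, ψ, σ; then θ, κ.
That covers every other element, and nothing is given below ε, so ε is the smallest.

ε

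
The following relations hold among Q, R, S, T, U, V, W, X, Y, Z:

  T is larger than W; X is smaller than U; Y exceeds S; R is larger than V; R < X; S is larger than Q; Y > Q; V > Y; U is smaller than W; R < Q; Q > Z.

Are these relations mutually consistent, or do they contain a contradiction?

inconsistent

We have R < Q stated directly, yet also Q < S < Y < V < R by chaining the others — so Q < R. Contradiction.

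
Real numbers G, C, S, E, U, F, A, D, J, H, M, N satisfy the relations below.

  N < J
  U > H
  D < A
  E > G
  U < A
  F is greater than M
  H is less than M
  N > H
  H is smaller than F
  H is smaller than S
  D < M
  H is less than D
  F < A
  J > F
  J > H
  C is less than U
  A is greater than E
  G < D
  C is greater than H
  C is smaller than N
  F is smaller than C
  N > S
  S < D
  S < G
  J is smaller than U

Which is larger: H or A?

A

H < S and S < G give H < G.
With G < D: H < S < G < D.
With D < M: H < S < G < D < M.
Then M < F extends the chain to F.
Then F < C extends the chain to C.
With C < N: H < S < G < D < M < F < C < N.
Then N < J extends the chain to J.
Then J < U extends the chain to U.
Then U < A extends the chain to A.
So H < A; A is the larger of the two.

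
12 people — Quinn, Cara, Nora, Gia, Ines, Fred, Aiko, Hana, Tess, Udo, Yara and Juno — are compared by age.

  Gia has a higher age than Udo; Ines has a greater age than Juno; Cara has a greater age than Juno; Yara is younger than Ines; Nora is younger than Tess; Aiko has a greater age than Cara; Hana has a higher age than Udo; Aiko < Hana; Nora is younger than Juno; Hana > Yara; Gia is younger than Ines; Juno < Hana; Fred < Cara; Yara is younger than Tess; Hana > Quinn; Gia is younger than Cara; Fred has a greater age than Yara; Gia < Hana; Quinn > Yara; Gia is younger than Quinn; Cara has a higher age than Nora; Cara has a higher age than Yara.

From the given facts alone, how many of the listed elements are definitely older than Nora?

6

Directly above Nora: Juno, Tess, Cara.
One step further: Ines, Aiko, Hana (6 so far).
Nothing else is reachable above Nora; 6 in all.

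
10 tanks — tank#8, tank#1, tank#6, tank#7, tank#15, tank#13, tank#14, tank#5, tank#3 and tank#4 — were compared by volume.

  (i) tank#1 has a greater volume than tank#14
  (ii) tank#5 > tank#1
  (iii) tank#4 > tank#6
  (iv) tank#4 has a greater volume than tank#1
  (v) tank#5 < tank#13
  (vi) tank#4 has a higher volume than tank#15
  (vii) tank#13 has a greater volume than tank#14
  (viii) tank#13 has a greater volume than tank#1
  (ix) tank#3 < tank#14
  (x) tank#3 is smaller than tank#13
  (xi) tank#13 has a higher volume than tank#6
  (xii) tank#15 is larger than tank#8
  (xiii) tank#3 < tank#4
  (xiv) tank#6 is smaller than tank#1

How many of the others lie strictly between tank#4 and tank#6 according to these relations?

Chaining upward from tank#6 reaches: tank#1, tank#5, tank#13.
Chaining downward from tank#4 reaches: tank#3, tank#14, tank#1, tank#8, tank#15.
Strictly between tank#6 and tank#4 are those in both lists: tank#1 — 1 element.

1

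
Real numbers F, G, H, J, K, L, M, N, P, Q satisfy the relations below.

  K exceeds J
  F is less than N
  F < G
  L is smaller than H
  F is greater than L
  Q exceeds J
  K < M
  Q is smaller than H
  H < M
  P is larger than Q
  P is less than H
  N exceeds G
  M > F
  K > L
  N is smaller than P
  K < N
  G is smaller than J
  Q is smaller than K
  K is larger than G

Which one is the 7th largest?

J

Piecing the relations together gives one ordering: L < F < G < J < Q < K < N < P < H < M.
The 7th largest is J.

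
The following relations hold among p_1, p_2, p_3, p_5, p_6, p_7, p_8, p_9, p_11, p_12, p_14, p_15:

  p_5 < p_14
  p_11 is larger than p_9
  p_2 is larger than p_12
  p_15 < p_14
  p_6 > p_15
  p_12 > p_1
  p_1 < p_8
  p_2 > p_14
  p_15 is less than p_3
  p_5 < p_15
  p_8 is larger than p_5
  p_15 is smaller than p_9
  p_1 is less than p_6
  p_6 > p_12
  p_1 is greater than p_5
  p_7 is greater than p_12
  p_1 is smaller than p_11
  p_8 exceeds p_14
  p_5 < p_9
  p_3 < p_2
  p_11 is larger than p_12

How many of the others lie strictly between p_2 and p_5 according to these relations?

Chaining upward from p_5 reaches: p_15, p_9, p_1, p_12, p_14, p_7, p_11, p_8, p_3, p_6.
Chaining downward from p_2 reaches: p_15, p_1, p_12, p_14, p_3.
Strictly between p_5 and p_2 are those in both lists: p_15, p_1, p_12, p_14, p_3 — 5 elements.

5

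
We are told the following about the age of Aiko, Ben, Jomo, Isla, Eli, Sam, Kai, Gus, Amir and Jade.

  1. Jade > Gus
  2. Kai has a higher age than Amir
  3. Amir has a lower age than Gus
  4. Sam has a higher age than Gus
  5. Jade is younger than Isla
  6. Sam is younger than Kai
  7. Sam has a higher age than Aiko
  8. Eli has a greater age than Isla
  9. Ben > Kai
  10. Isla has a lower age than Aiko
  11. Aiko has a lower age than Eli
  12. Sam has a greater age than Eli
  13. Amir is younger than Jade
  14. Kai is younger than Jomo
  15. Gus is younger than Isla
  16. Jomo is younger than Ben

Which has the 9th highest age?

Gus

Chaining the given pairs: Amir < Gus < Jade < Isla < Aiko < Eli < Sam < Kai < Jomo < Ben.
The 9th largest is Gus.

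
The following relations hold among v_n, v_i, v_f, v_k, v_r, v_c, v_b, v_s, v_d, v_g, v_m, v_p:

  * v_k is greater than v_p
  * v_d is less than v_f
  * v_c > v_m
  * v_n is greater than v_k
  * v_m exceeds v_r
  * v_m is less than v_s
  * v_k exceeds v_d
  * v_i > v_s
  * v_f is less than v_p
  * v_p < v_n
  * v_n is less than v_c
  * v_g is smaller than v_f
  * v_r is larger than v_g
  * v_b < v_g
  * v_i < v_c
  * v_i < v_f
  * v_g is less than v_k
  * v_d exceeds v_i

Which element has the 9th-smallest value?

Chaining the given pairs: v_b < v_g < v_r < v_m < v_s < v_i < v_d < v_f < v_p < v_k < v_n < v_c.
Counting 9 from the smallest end gives v_p.

v_p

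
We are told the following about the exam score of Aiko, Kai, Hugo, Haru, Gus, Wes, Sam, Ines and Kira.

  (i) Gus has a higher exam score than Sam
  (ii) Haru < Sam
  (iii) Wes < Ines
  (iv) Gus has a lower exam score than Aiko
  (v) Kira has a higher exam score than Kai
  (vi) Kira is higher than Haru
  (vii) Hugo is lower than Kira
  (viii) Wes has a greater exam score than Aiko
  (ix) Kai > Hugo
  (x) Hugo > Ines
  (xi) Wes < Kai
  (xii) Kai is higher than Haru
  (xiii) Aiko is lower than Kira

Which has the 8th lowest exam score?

The consecutive relations fix a unique order: Haru < Sam < Gus < Aiko < Wes < Ines < Hugo < Kai < Kira.
Counting 8 from the smallest end gives Kai.

Kai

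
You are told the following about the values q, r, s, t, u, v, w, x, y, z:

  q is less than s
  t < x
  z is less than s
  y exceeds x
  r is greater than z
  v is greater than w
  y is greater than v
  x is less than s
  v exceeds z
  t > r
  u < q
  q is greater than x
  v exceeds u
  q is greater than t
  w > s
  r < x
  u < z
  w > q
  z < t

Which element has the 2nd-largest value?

The consecutive relations fix a unique order: u < z < r < t < x < q < s < w < v < y.
Counting 2 from the largest end gives v.

v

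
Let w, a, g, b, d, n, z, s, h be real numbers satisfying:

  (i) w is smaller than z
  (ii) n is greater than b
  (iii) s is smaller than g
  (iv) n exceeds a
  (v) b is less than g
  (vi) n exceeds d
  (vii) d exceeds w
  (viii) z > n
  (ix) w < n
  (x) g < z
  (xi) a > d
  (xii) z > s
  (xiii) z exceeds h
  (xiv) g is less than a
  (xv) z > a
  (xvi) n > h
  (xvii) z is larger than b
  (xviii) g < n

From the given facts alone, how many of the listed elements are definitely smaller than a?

5

The elements the relations force below a are s, b, w, g, d — no chain reaches any other.
That is 5.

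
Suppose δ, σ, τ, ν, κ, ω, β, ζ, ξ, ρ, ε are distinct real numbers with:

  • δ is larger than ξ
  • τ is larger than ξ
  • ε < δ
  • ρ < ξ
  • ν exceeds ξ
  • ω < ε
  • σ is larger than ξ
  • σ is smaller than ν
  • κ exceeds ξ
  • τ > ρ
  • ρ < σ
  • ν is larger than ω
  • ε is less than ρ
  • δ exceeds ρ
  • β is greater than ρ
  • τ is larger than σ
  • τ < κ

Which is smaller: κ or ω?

Chaining the given relations: ω < ε < ρ < ξ < σ < τ < κ.
So ω < κ; ω is the smaller of the two.

ω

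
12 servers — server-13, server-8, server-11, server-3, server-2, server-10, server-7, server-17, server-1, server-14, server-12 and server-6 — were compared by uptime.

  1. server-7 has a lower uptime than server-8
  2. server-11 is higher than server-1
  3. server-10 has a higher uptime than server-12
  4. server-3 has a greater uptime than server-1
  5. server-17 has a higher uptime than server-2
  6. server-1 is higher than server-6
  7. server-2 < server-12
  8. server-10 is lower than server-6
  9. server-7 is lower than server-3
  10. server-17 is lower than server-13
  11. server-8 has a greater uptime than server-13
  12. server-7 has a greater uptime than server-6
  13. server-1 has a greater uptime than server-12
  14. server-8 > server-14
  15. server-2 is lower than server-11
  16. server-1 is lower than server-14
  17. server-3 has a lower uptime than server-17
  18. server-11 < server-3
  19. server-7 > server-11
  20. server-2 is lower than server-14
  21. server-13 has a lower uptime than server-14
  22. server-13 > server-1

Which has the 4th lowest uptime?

server-6

Piecing the relations together gives one ordering: server-2 < server-12 < server-10 < server-6 < server-1 < server-11 < server-7 < server-3 < server-17 < server-13 < server-14 < server-8.
Counting 4 from the smallest end gives server-6.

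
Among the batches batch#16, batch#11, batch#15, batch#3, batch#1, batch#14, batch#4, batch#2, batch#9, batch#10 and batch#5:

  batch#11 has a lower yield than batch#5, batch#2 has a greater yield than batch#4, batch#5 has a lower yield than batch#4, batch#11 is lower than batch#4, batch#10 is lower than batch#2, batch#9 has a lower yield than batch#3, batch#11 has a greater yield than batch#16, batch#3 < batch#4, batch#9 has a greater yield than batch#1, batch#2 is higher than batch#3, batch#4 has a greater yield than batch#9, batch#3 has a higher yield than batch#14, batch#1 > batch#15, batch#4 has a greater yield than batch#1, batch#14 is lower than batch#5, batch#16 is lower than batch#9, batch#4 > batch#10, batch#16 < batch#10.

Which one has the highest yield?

batch#2

Chaining downward from batch#2: directly below it, batch#10, batch#3, batch#4; then batch#14, batch#16, batch#11, batch#5, batch#1, batch#9; then batch#15.
That covers every other element, and nothing is given above batch#2, so batch#2 is the highest yield.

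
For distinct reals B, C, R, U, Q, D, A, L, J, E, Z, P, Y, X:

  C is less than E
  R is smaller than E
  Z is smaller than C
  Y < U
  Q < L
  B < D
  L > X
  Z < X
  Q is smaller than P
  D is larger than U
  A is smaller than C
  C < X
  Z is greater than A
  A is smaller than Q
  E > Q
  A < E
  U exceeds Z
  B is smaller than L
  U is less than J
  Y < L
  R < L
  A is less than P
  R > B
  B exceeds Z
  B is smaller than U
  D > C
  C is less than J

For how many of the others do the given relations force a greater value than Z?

From Z the given relations immediately reach C, B, U, X.
From those, R, D, L, E, J — 9 in total.
Nothing else is reachable above Z; 9 in all.

9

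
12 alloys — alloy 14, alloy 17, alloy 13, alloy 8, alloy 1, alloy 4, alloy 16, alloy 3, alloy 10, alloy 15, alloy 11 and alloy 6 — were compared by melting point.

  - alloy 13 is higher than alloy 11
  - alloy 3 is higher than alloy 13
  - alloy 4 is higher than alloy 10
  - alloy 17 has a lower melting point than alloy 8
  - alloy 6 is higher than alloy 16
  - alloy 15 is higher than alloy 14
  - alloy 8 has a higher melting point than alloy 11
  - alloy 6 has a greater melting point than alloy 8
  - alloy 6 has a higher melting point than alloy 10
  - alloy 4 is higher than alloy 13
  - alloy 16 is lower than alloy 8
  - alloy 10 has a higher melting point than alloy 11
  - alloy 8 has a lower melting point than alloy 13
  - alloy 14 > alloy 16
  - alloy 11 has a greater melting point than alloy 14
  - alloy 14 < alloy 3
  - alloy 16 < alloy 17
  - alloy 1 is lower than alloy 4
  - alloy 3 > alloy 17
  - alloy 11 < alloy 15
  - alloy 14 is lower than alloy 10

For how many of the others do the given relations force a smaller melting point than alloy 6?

6

From alloy 6 the given relations immediately reach alloy 16, alloy 10, alloy 8.
From those, alloy 14, alloy 11, alloy 17 — 6 in total.
Nothing else is reachable below alloy 6; 6 in all.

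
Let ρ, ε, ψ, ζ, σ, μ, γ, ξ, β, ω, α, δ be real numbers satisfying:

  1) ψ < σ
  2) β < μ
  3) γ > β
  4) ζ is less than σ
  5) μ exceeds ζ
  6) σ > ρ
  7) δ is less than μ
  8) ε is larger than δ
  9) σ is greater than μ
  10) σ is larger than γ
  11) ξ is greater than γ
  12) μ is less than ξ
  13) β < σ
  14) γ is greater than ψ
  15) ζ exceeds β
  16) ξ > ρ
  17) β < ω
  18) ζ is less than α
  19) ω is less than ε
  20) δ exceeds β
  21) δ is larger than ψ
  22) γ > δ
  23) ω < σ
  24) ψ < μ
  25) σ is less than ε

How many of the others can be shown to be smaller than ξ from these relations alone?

7

The elements the relations force below ξ are ψ, β, δ, ζ, ρ, μ, γ — no chain reaches any other.
That is 7.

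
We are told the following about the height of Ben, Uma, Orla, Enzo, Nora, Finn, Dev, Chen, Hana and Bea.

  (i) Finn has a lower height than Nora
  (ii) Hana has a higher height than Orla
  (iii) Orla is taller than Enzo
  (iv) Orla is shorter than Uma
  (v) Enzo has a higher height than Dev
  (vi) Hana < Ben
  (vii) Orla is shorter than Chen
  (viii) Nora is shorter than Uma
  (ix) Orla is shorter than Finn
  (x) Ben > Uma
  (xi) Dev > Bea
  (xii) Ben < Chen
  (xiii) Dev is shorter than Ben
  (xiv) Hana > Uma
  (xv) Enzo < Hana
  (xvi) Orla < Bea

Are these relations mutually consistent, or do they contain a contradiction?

inconsistent

Chaining the given relations yields Bea < Dev < Enzo < Orla, so Bea < Orla. But one relation states Orla < Bea. These cannot both hold.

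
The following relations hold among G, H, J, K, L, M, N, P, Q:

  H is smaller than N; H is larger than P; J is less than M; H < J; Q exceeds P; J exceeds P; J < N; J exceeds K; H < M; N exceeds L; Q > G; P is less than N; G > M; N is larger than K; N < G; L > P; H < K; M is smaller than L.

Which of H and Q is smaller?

H

Chaining the given relations: H < K < J < M < L < N < G < Q.
So H < Q; H is the smaller of the two.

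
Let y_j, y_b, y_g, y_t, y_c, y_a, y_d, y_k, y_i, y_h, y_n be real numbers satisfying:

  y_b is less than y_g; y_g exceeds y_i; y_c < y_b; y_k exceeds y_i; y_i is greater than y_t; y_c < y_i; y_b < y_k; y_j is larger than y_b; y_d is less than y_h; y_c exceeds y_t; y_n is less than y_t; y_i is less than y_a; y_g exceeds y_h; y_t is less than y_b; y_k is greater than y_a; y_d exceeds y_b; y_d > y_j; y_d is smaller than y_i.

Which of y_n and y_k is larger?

y_n < y_t and y_t < y_c give y_n < y_c.
Then y_c < y_b extends the chain to y_b.
Then y_b < y_j extends the chain to y_j.
Then y_j < y_d extends the chain to y_d.
With y_d < y_i: y_n < y_t < y_c < y_b < y_j < y_d < y_i.
With y_i < y_a: y_n < y_t < y_c < y_b < y_j < y_d < y_i < y_a.
With y_a < y_k: y_n < y_t < y_c < y_b < y_j < y_d < y_i < y_a < y_k.
So y_n < y_k; y_k is the larger of the two.

y_k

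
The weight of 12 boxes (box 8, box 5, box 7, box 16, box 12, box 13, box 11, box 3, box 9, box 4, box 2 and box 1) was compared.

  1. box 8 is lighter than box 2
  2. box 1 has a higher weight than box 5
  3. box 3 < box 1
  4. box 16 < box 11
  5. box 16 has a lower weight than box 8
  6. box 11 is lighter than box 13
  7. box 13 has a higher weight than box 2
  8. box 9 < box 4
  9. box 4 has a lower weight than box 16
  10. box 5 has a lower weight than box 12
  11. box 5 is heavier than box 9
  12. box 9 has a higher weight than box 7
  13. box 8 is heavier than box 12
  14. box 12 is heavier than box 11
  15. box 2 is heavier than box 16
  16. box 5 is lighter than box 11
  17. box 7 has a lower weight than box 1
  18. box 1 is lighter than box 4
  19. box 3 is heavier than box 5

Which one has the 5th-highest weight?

box 11

The consecutive relations fix a unique order: box 7 < box 9 < box 5 < box 3 < box 1 < box 4 < box 16 < box 11 < box 12 < box 8 < box 2 < box 13.
Counting 5 from the largest end gives box 11.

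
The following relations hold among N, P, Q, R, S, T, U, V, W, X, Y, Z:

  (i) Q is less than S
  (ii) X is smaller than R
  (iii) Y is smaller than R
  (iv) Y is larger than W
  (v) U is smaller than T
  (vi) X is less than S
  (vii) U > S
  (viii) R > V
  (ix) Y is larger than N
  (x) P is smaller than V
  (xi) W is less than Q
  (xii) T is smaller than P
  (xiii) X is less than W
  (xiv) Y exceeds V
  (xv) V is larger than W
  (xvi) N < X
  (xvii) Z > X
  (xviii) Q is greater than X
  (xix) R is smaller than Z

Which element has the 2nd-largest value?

Piecing the relations together gives one ordering: N < X < W < Q < S < U < T < P < V < Y < R < Z.
Counting 2 from the largest end gives R.

R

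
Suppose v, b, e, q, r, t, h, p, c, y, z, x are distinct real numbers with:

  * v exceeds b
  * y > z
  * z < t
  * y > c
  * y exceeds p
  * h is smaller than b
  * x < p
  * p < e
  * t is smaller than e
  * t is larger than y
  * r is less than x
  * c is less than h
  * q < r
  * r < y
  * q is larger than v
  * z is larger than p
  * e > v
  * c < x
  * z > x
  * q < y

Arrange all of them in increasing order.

Nothing is placed below c, so it is least; from there c < h; h < b; b < v; v < q; q < r; r < x; x < p; p < z; z < y; y < t; t < e, each given directly.

c < h < b < v < q < r < x < p < z < y < t < e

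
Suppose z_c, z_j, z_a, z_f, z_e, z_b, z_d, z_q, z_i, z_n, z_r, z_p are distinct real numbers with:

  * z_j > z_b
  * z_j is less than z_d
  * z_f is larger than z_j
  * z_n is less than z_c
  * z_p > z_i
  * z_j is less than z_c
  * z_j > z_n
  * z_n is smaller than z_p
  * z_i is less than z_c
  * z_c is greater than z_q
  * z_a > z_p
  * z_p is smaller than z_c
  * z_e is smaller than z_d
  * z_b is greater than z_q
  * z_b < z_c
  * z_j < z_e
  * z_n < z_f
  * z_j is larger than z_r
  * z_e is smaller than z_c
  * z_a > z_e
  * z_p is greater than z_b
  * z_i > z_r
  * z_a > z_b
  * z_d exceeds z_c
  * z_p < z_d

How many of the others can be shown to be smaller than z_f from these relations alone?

5

The elements the relations force below z_f are z_n, z_r, z_q, z_b, z_j — no chain reaches any other.
That is 5.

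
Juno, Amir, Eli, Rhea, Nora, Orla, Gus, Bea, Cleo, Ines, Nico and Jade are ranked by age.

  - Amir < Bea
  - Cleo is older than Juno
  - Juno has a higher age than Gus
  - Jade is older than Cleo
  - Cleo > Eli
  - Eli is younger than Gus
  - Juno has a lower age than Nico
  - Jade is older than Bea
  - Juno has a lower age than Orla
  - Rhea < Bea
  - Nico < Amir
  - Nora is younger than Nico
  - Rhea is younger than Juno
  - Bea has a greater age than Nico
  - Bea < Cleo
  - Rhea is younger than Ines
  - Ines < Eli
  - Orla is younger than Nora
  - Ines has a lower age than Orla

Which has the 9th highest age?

Piecing the relations together gives one ordering: Rhea < Ines < Eli < Gus < Juno < Orla < Nora < Nico < Amir < Bea < Cleo < Jade.
Counting 9 from the largest end gives Gus.

Gus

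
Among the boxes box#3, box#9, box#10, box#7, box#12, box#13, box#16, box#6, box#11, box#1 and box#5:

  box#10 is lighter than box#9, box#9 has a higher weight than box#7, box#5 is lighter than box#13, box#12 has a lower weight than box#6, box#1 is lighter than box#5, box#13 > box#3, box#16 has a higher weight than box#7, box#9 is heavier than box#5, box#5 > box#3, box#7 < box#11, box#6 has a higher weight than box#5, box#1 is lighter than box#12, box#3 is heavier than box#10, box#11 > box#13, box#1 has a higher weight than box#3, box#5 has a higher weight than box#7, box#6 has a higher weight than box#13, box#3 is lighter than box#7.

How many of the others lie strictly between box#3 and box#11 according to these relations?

4

Chaining upward from box#3 reaches: box#1, box#7, box#12, box#16, box#5, box#13, box#9, box#6.
Chaining downward from box#11 reaches: box#10, box#1, box#7, box#5, box#13.
Strictly between box#3 and box#11 are those in both lists: box#1, box#7, box#5, box#13 — 4 elements.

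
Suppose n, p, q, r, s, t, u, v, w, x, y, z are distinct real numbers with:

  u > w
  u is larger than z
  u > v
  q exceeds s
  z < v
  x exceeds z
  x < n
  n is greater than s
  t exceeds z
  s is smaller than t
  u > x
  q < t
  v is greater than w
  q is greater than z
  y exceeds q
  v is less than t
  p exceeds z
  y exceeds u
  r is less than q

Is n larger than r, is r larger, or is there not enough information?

undetermined

Following every chain through r: above r we get q, t, y.
n is not reached, and no chain runs the other way from n to r.
So the given relations leave the order of r and n undetermined.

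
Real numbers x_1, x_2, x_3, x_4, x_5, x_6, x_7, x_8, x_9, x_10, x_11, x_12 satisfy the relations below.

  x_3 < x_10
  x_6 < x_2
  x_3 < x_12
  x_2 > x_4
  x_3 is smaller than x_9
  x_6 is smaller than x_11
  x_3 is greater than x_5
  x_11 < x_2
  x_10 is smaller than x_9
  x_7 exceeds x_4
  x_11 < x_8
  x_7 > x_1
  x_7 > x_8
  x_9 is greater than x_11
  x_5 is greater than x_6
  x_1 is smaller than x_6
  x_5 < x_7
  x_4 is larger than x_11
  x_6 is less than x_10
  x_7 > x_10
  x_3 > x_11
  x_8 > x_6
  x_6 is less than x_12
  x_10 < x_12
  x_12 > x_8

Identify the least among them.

x_6 is not least since x_1 < x_6; x_5 is not least since x_6 < x_5; x_11 is not least since x_6 < x_11; x_8 is not least since x_11 < x_8; x_3 is not least since x_5 < x_3; x_10 is not least since x_6 < x_10; x_4 is not least since x_11 < x_4; x_12 is not least since x_10 < x_12; x_9 is not least since x_11 < x_9; x_7 is not least since x_4 < x_7; x_2 is not least since x_6 < x_2.
Only x_1 has nothing below it, so x_1 is the least.

x_1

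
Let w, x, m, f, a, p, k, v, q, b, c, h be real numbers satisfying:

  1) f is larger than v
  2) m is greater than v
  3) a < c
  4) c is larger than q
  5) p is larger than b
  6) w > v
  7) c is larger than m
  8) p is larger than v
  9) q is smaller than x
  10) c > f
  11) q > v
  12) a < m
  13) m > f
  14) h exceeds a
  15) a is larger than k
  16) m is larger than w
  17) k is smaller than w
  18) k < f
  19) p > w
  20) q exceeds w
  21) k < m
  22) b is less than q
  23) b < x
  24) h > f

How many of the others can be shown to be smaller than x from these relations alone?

5

The elements the relations force below x are k, v, b, w, q — no chain reaches any other.
That is 5.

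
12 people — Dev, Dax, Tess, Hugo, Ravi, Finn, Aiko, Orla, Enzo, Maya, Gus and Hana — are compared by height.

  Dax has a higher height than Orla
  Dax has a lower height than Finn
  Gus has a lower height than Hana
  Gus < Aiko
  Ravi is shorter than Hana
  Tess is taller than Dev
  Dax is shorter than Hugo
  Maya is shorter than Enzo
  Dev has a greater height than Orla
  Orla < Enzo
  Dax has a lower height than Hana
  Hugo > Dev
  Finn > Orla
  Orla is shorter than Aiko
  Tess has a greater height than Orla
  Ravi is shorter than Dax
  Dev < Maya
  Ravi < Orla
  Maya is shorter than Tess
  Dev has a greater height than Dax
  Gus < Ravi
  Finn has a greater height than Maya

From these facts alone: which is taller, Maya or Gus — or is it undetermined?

Gus < Ravi and Ravi < Orla give Gus < Orla.
With Orla < Dax: Gus < Ravi < Orla < Dax.
With Dax < Dev: Gus < Ravi < Orla < Dax < Dev.
Then Dev < Maya extends the chain to Maya.
So Maya is taller.

Maya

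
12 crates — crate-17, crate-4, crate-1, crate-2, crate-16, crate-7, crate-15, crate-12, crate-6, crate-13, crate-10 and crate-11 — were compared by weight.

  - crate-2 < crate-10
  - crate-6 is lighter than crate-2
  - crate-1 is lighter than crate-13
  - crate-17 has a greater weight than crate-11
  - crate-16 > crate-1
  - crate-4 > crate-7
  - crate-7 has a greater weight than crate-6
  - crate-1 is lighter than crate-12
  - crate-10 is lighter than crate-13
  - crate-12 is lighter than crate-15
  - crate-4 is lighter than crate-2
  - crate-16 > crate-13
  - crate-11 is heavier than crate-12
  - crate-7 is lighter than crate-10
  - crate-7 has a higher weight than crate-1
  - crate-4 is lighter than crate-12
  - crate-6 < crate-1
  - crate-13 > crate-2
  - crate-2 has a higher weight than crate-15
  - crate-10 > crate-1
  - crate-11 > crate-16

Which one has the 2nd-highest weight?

The consecutive relations fix a unique order: crate-6 < crate-1 < crate-7 < crate-4 < crate-12 < crate-15 < crate-2 < crate-10 < crate-13 < crate-16 < crate-11 < crate-17.
The 2nd largest is crate-11.

crate-11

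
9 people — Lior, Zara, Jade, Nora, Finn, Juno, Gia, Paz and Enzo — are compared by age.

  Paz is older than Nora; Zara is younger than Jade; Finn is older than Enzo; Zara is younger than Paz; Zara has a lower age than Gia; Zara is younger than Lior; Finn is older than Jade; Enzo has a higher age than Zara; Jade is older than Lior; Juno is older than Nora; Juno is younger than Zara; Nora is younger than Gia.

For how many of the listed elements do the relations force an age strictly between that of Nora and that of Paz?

2

The relations place Nora below Paz. An element lies strictly between them when it is forced above Nora and also forced below Paz.
Above Nora: {Juno, Zara, Lior, Jade, Enzo, Finn, Gia}. Below Paz: {Juno, Zara}.
Intersection: {Juno, Zara} — 2.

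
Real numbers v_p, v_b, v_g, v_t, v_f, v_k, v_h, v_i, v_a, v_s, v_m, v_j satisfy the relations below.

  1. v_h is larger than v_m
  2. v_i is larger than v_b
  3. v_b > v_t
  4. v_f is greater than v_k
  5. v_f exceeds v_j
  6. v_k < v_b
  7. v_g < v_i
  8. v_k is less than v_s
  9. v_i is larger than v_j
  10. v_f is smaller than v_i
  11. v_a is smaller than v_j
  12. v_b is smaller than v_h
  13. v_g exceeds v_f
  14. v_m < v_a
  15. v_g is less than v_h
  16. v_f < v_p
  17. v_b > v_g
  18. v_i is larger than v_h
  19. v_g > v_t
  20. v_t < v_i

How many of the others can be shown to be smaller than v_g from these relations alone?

Directly below v_g: v_t, v_f.
One step further: v_k, v_j (4 so far).
One step further: v_a (5 so far).
One step further: v_m (6 so far).
Nothing else is reachable below v_g; 6 in all.

6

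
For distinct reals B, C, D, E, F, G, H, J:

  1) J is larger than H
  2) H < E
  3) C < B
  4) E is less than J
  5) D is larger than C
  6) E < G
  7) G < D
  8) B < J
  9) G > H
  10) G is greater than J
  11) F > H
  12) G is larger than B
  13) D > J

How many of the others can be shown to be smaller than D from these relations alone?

Directly below D: C, J, G.
One step further: H, E, B (6 so far).
No other element is forced below D by the given relations, so the count is 6.

6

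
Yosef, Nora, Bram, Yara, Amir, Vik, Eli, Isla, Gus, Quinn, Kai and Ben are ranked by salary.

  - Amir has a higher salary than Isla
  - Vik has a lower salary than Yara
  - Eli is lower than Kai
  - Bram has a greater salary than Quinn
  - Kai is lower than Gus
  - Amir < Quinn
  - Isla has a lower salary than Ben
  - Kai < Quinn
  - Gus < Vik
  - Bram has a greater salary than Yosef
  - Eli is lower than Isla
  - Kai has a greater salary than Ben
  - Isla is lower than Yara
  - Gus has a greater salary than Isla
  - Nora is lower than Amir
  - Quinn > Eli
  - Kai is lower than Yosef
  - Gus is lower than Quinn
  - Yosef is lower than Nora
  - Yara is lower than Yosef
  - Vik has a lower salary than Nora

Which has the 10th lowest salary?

Amir

Chaining the given pairs: Eli < Isla < Ben < Kai < Gus < Vik < Yara < Yosef < Nora < Amir < Quinn < Bram.
Counting 10 from the smallest end gives Amir.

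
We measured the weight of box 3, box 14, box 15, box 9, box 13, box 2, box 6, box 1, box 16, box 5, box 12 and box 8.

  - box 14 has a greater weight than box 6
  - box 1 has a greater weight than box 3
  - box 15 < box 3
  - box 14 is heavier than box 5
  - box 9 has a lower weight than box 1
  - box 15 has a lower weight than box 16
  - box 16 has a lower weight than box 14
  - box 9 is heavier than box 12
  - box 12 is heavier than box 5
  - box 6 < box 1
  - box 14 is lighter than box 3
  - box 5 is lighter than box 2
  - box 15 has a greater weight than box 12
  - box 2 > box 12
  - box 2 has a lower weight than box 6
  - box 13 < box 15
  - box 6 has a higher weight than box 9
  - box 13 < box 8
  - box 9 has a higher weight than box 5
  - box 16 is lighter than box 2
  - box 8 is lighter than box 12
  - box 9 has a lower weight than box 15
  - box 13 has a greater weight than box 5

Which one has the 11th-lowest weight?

box 3

Piecing the relations together gives one ordering: box 5 < box 13 < box 8 < box 12 < box 9 < box 15 < box 16 < box 2 < box 6 < box 14 < box 3 < box 1.
Counting 11 from the smallest end gives box 3.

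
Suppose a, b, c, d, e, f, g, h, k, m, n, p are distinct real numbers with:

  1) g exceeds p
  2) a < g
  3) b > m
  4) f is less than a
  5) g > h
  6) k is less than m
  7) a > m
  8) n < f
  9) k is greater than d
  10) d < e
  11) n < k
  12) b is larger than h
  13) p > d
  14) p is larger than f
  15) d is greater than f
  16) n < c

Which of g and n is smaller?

n

n < f and f < d give n < d.
Then d < k extends the chain to k.
With k < m: n < f < d < k < m.
Then m < a extends the chain to a.
With a < g: n < f < d < k < m < a < g.
So n < g; n is the smaller of the two.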